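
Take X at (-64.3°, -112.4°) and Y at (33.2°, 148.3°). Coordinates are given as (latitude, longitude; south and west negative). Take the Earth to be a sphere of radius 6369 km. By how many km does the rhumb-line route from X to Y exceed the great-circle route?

343 km

Great circle: cos σ = sin φ₁ sin φ₂ + cos φ₁ cos φ₂ cos Δλ,  σ = 2.1556 rad → d_gc = 13729.0 km
Rhumb line: Δψ = +2.0928, q = Δφ/Δψ = 0.8131, d_rh = R√(Δφ²+q²Δλ²) = 14072.0 km
Excess = 14072.0 − 13729.0 = 343.0 ≈ 343 km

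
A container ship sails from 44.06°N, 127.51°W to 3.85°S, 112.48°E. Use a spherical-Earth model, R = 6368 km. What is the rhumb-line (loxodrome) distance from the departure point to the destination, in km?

13174 km

Δψ = ln[tan(π/4+φ₂/2)/tan(π/4+φ₁/2)] = -0.9256;  Δφ = -0.8362 rad,  Δλ = -2.0946 rad
q = Δφ/Δψ = 0.9034
d = R·√(Δφ² + q²Δλ²) = 6368·2.06875 = 13174 km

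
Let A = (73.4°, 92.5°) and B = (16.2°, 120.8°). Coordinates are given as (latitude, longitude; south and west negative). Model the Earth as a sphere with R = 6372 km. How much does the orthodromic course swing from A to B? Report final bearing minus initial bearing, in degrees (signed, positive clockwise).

At departure: θ₁ = atan2(sin Δλ cos φ₂, cos φ₁ sin φ₂ − sin φ₁ cos φ₂ cos Δλ) = 148.07°
At arrival: θ₂ = atan2(sin Δλ cos φ₁, −cos φ₂ sin φ₁ + sin φ₂ cos φ₁ cos Δλ) = 170.95°
Δθ = θ₂ − θ₁ = +22.9°

+22.9°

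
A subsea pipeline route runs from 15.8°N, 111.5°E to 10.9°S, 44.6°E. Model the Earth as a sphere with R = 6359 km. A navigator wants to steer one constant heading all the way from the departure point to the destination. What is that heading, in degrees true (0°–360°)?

Δψ = ln[tan(π/4+φ₂/2)/tan(π/4+φ₁/2)] = -0.4707
Δλ = -1.1676 rad (taken the short way round)
course = atan2(Δλ, Δψ) = 248.04°

248.0°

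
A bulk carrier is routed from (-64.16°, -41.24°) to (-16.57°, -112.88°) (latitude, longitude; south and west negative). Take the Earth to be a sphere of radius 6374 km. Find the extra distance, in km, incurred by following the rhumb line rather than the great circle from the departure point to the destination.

247 km

Great circle: cos σ = sin φ₁ sin φ₂ + cos φ₁ cos φ₂ cos Δλ,  σ = 1.1721 rad → d_gc = 7470.67 km
Rhumb line: Δψ = +1.1790, q = Δφ/Δψ = 0.7045, d_rh = R√(Δφ²+q²Δλ²) = 7717.18 km
Excess = 7717.18 − 7470.67 = 246.51 ≈ 247 km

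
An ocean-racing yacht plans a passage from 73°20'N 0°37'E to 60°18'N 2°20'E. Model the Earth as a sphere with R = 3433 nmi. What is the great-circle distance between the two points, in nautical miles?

cos σ = sin φ₁ sin φ₂ + cos φ₁ cos φ₂ cos Δλ
      = sin(73.33°)sin(60.30°) + cos(73.33°)cos(60.30°)cos(1.72°) = 0.9742
σ = 13.050° → d = Rσ = 3433·0.22776 = 782 nmi

782 nmi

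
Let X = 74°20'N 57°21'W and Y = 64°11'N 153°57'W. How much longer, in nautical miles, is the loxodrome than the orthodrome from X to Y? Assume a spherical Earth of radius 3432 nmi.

216 nmi

Great circle: cos σ = sin φ₁ sin φ₂ + cos φ₁ cos φ₂ cos Δλ,  σ = 0.5486 rad → d_gc = 1882.9 nmi
Rhumb line: Δψ = -0.5103, q = Δφ/Δψ = 0.3471, d_rh = R√(Δφ²+q²Δλ²) = 2098.5 nmi
Excess = 2098.5 − 1882.9 = 215.6 ≈ 216 nmi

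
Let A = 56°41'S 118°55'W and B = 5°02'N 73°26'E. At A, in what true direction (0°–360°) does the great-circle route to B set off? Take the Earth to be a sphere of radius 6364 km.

N = sin Δλ·cos φ₂ = -0.2131;  D = cos φ₁ sin φ₂ − sin φ₁ cos φ₂ cos Δλ = -0.7650
initial course = atan2(N, D) = 195.56°

195.6°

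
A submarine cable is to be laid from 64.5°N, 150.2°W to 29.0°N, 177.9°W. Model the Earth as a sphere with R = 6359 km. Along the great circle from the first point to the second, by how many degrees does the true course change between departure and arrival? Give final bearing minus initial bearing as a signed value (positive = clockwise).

Initial bearing θ₁ = atan2(sin Δλ cos φ₂, cos φ₁ sin φ₂ − sin φ₁ cos φ₂ cos Δλ) = 219.67°
Final bearing θ₂ = (initial bearing from the destination back to the start) + 180° = 198.31°
Δθ = θ₂ − θ₁ = -21.4°

-21.4°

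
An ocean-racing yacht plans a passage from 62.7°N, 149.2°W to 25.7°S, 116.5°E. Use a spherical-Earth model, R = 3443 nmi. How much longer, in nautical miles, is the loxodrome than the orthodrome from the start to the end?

174 nmi

Great circle: cos σ = sin φ₁ sin φ₂ + cos φ₁ cos φ₂ cos Δλ,  σ = 2.0002 rad → d_gc = 6886.7 nmi
Rhumb line: Δψ = -1.8797, q = Δφ/Δψ = 0.8208, d_rh = R√(Δφ²+q²Δλ²) = 7060.6 nmi
Excess = 7060.6 − 6886.7 = 173.9 ≈ 174 nmi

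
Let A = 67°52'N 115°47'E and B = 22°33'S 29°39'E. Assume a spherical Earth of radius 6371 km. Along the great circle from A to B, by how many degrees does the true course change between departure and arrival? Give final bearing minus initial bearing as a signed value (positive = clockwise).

-54.1°

At departure: θ₁ = atan2(sin Δλ cos φ₂, cos φ₁ sin φ₂ − sin φ₁ cos φ₂ cos Δλ) = 257.62°
At arrival: θ₂ = atan2(sin Δλ cos φ₁, −cos φ₂ sin φ₁ + sin φ₂ cos φ₁ cos Δλ) = 203.48°
Δθ = θ₂ − θ₁ = -54.1°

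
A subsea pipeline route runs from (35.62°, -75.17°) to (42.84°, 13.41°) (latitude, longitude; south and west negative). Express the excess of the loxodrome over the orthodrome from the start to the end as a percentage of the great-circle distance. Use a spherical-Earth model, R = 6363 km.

Great circle: σ = 1.1475 rad → d_gc = Rσ = 7301.5 km
Rhumb: Δφ = +0.1260, Δλ = +1.5460, Δψ = +0.1629, q = Δφ/Δψ = 0.7734 → d_rh = R√(Δφ²+q²Δλ²) = 7650.4 km
Excess = (7650.4 − 7301.5) / 7301.5 = 348.9 / 7301.5 = 4.78% ≈ 4.8%

4.8%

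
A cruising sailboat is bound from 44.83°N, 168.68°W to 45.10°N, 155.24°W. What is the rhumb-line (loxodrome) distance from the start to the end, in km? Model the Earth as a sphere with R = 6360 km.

Δψ = ln[tan(π/4+φ₂/2)/tan(π/4+φ₁/2)] = +0.0067;  Δφ = +0.0047 rad,  Δλ = +0.2346 rad
q = Δφ/Δψ = 0.7075
d = R·√(Δφ² + q²Δλ²) = 6360·0.16604 = 1056 km

1056 km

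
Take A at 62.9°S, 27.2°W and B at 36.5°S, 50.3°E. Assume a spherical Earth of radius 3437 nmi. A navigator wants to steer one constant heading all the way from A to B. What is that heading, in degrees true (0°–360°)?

61.4°

Δψ = ln[tan(π/4+φ₂/2)/tan(π/4+φ₁/2)] = +0.7379
Δλ = +1.3526 rad (taken the short way round)
course = atan2(Δλ, Δψ) = 61.39°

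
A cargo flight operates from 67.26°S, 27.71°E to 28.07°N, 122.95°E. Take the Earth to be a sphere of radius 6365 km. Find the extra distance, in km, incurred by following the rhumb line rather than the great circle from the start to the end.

393 km

Great circle: cos σ = sin φ₁ sin φ₂ + cos φ₁ cos φ₂ cos Δλ,  σ = 2.0546 rad → d_gc = 13077.3 km
Rhumb line: Δψ = +2.1148, q = Δφ/Δψ = 0.7868, d_rh = R√(Δφ²+q²Δλ²) = 13470.1 km
Excess = 13470.1 − 13077.3 = 392.8 ≈ 393 km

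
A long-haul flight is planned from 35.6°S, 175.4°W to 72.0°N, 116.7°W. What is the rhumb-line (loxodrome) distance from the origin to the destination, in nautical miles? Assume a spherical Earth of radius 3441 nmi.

6980 nmi

Rhumb course C = atan2(Δλ, Δψ) with Δψ = ln[tan(π/4+φ₂/2)/tan(π/4+φ₁/2)] = +2.5084, Δλ = +1.0245 → C = 22.22°
d = R·|Δφ| / |cos C| = 3441·1.87797 / 0.92576 = 6980 nmi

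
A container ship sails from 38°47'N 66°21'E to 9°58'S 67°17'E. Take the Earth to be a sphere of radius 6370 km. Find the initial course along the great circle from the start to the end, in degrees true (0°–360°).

N = sin Δλ·cos φ₂ = +0.0160;  D = cos φ₁ sin φ₂ − sin φ₁ cos φ₂ cos Δλ = -0.7518
initial course = atan2(N, D) = 178.78°

178.8°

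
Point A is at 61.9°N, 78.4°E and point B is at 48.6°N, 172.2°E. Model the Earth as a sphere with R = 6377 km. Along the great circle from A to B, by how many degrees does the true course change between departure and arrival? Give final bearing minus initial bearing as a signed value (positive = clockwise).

Initial bearing θ₁ = atan2(sin Δλ cos φ₂, cos φ₁ sin φ₂ − sin φ₁ cos φ₂ cos Δλ) = 59.29°
Final bearing θ₂ = (initial bearing from the destination back to the start) + 180° = 142.24°
Δθ = θ₂ − θ₁ = +83.0°

+83.0°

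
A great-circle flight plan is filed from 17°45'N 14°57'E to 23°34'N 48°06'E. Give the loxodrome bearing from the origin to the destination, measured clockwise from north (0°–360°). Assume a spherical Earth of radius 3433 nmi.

Meridional parts: M(φ₁)=+0.3149, M(φ₂)=+0.4234 → ΔM = +0.1086;  Δλ = +0.5786 rad
tan C = Δλ / ΔM = +5.3297 → C = 79.37°

79.4°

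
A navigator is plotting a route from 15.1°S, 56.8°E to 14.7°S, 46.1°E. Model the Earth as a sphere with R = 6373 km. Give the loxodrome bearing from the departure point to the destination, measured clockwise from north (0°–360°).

272.2°

Δψ = ln[tan(π/4+φ₂/2)/tan(π/4+φ₁/2)] = +0.0072
Δλ = -0.1868 rad (taken the short way round)
course = atan2(Δλ, Δψ) = 272.22°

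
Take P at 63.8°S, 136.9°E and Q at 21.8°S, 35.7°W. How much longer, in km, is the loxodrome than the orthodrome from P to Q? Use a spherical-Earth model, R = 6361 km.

Great circle: cos σ = sin φ₁ sin φ₂ + cos φ₁ cos φ₂ cos Δλ,  σ = 1.6442 rad → d_gc = 10458.5 km
Rhumb line: Δψ = +1.0680, q = Δφ/Δψ = 0.6864, d_rh = R√(Δφ²+q²Δλ²) = 13954.7 km
Excess = 13954.7 − 10458.5 = 3496.2 ≈ 3496 km

3496 km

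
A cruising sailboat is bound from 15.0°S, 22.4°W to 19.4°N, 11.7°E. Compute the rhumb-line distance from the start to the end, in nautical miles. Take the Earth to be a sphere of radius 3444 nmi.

Δψ = ln[tan(π/4+φ₂/2)/tan(π/4+φ₁/2)] = +0.6101;  Δφ = +0.6004 rad,  Δλ = +0.5952 rad
q = Δφ/Δψ = 0.9841
d = R·√(Δφ² + q²Δλ²) = 3444·0.83875 = 2889 nmi

2889 nmi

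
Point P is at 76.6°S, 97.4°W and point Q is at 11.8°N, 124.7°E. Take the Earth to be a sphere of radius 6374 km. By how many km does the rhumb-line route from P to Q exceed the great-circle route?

1671 km

Great circle: cos σ = sin φ₁ sin φ₂ + cos φ₁ cos φ₂ cos Δλ,  σ = 1.9468 rad → d_gc = 12409.2 km
Rhumb line: Δψ = +2.3490, q = Δφ/Δψ = 0.6568, d_rh = R√(Δφ²+q²Δλ²) = 14080.0 km
Excess = 14080.0 − 12409.2 = 1670.8 ≈ 1671 km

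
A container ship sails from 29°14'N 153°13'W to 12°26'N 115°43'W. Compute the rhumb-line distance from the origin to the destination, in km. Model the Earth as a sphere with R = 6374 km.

4308 km

Δψ = ln[tan(π/4+φ₂/2)/tan(π/4+φ₁/2)] = -0.3152;  Δφ = -0.2932 rad,  Δλ = +0.6545 rad
q = Δφ/Δψ = 0.9303
d = R·√(Δφ² + q²Δλ²) = 6374·0.67580 = 4308 km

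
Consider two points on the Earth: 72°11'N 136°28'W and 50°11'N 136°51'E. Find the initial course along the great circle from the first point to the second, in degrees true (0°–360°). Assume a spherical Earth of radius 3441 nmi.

287.4°

θ = atan2( sin Δλ·cos φ₂ ,  cos φ₁ sin φ₂ − sin φ₁ cos φ₂ cos Δλ )
  = atan2(-0.6393, +0.1997) = 287.35°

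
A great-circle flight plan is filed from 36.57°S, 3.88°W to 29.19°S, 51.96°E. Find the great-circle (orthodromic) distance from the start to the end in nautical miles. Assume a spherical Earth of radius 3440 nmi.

Haversine: a = sin²(Δφ/2)+cos φ₁ cos φ₂ sin²(Δλ/2) = 0.15786;  σ = 2·atan2(√a,√(1−a))
σ = 46.822° → d = Rσ = 3440·0.81719 = 2811 nmi

2811 nmi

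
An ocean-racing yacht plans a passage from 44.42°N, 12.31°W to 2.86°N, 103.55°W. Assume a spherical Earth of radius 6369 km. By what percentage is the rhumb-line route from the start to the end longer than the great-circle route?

Great circle: σ = 1.5513 rad → d_gc = Rσ = 9880.3 km
Rhumb: Δφ = -0.7254, Δλ = -1.5924, Δψ = -0.8172, q = Δφ/Δψ = 0.8876 → d_rh = R√(Δφ²+q²Δλ²) = 10118.7 km
Excess = (10118.7 − 9880.3) / 9880.3 = 238.4 / 9880.3 = 2.41% ≈ 2.4%

2.4%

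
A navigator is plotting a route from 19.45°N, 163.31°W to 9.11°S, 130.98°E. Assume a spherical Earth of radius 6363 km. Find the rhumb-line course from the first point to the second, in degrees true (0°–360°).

246.2°

Δψ = ln[tan(π/4+φ₂/2)/tan(π/4+φ₁/2)] = -0.5059
Δλ = -1.1469 rad (taken the short way round)
course = atan2(Δλ, Δψ) = 246.20°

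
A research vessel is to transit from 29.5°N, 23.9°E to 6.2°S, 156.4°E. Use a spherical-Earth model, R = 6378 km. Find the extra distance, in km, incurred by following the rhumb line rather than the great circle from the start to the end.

306 km

Great circle: cos σ = sin φ₁ sin φ₂ + cos φ₁ cos φ₂ cos Δλ,  σ = 2.2624 rad → d_gc = 14429.4 km
Rhumb line: Δψ = -0.6477, q = Δφ/Δψ = 0.9620, d_rh = R√(Δφ²+q²Δλ²) = 14735.4 km
Excess = 14735.4 − 14429.4 = 306.0 ≈ 306 km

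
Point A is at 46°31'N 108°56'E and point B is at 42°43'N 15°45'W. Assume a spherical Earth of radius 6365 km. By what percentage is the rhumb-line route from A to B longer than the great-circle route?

Great circle: σ = 1.3648 rad → d_gc = Rσ = 8687.2 km
Rhumb: Δφ = -0.0663, Δλ = -2.1761, Δψ = -0.0932, q = Δφ/Δψ = 0.7114 → d_rh = R√(Δφ²+q²Δλ²) = 9863.2 km
Excess = (9863.2 − 8687.2) / 8687.2 = 1176.0 / 8687.2 = 13.54% ≈ 13.5%

13.5%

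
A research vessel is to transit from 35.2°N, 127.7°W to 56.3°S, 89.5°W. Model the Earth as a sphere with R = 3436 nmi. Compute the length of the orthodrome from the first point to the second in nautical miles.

5822 nmi

Haversine: a = sin²(Δφ/2)+cos φ₁ cos φ₂ sin²(Δλ/2) = 0.56163;  σ = 2·atan2(√a,√(1−a))
σ = 97.081° → d = Rσ = 3436·1.69438 = 5822 nmi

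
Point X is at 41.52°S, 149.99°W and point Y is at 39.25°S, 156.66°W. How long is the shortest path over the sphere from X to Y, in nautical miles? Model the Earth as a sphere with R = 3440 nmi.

Haversine: a = sin²(Δφ/2)+cos φ₁ cos φ₂ sin²(Δλ/2) = 0.00235;  σ = 2·atan2(√a,√(1−a))
σ = 5.563° → d = Rσ = 3440·0.09709 = 334 nmi

334 nmi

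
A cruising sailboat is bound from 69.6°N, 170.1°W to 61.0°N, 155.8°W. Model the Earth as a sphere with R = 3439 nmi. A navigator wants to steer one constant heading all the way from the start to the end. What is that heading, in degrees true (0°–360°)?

Δψ = ln[tan(π/4+φ₂/2)/tan(π/4+φ₁/2)] = -0.3628
Δλ = +0.2496 rad (taken the short way round)
course = atan2(Δλ, Δψ) = 145.47°

145.5°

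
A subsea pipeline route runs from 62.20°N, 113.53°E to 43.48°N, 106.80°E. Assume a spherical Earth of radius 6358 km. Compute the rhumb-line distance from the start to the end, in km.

2124 km

Rhumb course C = atan2(Δλ, Δψ) with Δψ = ln[tan(π/4+φ₂/2)/tan(π/4+φ₁/2)] = -0.5521, Δλ = -0.1175 → C = 192.01°
d = R·|Δφ| / |cos C| = 6358·0.32673 / 0.97811 = 2124 km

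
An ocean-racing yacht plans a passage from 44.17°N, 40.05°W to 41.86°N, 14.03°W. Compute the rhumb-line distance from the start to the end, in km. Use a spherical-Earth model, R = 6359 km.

2127 km

Δψ = ln[tan(π/4+φ₂/2)/tan(π/4+φ₁/2)] = -0.0552;  Δφ = -0.0403 rad,  Δλ = +0.4541 rad
q = Δφ/Δψ = 0.7310
d = R·√(Δφ² + q²Δλ²) = 6359·0.33443 = 2127 km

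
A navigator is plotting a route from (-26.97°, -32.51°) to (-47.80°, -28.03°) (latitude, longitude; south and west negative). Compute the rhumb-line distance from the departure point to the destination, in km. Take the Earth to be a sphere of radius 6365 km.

2347 km

Δψ = ln[tan(π/4+φ₂/2)/tan(π/4+φ₁/2)] = -0.4631;  Δφ = -0.3636 rad,  Δλ = +0.0782 rad
q = Δφ/Δψ = 0.7850
d = R·√(Δφ² + q²Δλ²) = 6365·0.36870 = 2347 km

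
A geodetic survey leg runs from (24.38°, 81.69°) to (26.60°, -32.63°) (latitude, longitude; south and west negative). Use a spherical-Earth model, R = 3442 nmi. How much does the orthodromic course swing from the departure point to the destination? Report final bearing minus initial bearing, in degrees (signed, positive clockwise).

-67.4°

Initial bearing θ₁ = atan2(sin Δλ cos φ₂, cos φ₁ sin φ₂ − sin φ₁ cos φ₂ cos Δλ) = 304.49°
Final bearing θ₂ = (initial bearing from the destination back to the start) + 180° = 237.10°
Δθ = θ₂ − θ₁ = -67.4°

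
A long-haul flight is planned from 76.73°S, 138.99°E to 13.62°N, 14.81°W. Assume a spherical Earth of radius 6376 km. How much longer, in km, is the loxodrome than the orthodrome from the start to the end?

2270 km

Great circle: cos σ = sin φ₁ sin φ₂ + cos φ₁ cos φ₂ cos Δλ,  σ = 2.0146 rad → d_gc = 12845.0 km
Rhumb line: Δψ = +2.3914, q = Δφ/Δψ = 0.6594, d_rh = R√(Δφ²+q²Δλ²) = 15115.0 km
Excess = 15115.0 − 12845.0 = 2270.0 ≈ 2270 km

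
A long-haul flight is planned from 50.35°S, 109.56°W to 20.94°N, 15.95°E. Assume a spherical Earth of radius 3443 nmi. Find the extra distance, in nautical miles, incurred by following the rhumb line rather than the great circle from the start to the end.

262 nmi

Great circle: cos σ = sin φ₁ sin φ₂ + cos φ₁ cos φ₂ cos Δλ,  σ = 2.2412 rad → d_gc = 7716.6 nmi
Rhumb line: Δψ = +1.3941, q = Δφ/Δψ = 0.8925, d_rh = R√(Δφ²+q²Δλ²) = 7978.9 nmi
Excess = 7978.9 − 7716.6 = 262.3 ≈ 262 nmi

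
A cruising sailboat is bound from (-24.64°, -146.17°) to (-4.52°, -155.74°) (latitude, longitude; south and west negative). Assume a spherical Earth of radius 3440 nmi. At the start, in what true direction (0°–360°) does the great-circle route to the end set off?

333.9°

θ = atan2( sin Δλ·cos φ₂ ,  cos φ₁ sin φ₂ − sin φ₁ cos φ₂ cos Δλ )
  = atan2(-0.1657, +0.3382) = 333.89°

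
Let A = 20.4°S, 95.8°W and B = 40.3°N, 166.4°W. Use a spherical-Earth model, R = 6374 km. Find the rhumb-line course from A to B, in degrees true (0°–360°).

Meridional parts: M(φ₁)=-0.3638, M(φ₂)=+0.7698 → ΔM = +1.1336;  Δλ = -1.2322 rad
tan C = Δλ / ΔM = -1.0870 → C = 312.61°

312.6°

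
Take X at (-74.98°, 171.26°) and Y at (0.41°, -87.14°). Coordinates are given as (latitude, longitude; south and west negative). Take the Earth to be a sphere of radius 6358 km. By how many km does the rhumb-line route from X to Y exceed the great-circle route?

738 km

Great circle: cos σ = sin φ₁ sin φ₂ + cos φ₁ cos φ₂ cos Δλ,  σ = 1.6299 rad → d_gc = 10362.6 km
Rhumb line: Δψ = +2.0334, q = Δφ/Δψ = 0.6471, d_rh = R√(Δφ²+q²Δλ²) = 11100.2 km
Excess = 11100.2 − 10362.6 = 737.6 ≈ 738 km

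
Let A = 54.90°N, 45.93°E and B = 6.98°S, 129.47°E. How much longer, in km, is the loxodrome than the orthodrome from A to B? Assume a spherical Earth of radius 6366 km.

Great circle: cos σ = sin φ₁ sin φ₂ + cos φ₁ cos φ₂ cos Δλ,  σ = 1.6060 rad → d_gc = 10223.9 km
Rhumb line: Δψ = -1.2733, q = Δφ/Δψ = 0.8482, d_rh = R√(Δφ²+q²Δλ²) = 10452.3 km
Excess = 10452.3 − 10223.9 = 228.4 ≈ 228 km

228 km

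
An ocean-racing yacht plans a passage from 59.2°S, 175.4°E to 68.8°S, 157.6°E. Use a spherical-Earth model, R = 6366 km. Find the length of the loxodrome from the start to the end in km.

1368 km

Δψ = ln[tan(π/4+φ₂/2)/tan(π/4+φ₁/2)] = -0.3865;  Δφ = -0.1676 rad,  Δλ = -0.3107 rad
q = Δφ/Δψ = 0.4335
d = R·√(Δφ² + q²Δλ²) = 6366·0.21497 = 1368 km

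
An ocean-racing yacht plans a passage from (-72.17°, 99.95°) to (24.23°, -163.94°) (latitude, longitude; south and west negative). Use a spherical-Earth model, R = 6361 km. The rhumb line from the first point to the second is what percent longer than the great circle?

Great circle: σ = 2.0047 rad → d_gc = Rσ = 12751.8 km
Rhumb: Δφ = +1.6825, Δλ = +1.6774, Δψ = +2.2885, q = Δφ/Δψ = 0.7352 → d_rh = R√(Δφ²+q²Δλ²) = 13269.6 km
Excess = (13269.6 − 12751.8) / 12751.8 = 517.8 / 12751.8 = 4.06% ≈ 4.1%

4.1%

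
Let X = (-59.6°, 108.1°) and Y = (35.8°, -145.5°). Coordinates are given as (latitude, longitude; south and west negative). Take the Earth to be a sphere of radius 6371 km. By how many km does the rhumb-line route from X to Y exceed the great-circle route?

Great circle: cos σ = sin φ₁ sin φ₂ + cos φ₁ cos φ₂ cos Δλ,  σ = 2.2401 rad → d_gc = 14271.5 km
Rhumb line: Δψ = +1.9730, q = Δφ/Δψ = 0.8439, d_rh = R√(Δφ²+q²Δλ²) = 14567.6 km
Excess = 14567.6 − 14271.5 = 296.1 ≈ 296 km

296 km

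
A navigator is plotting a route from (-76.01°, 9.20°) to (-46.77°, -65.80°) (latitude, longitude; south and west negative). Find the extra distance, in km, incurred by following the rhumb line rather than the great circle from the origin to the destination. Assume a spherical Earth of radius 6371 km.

Great circle: cos σ = sin φ₁ sin φ₂ + cos φ₁ cos φ₂ cos Δλ,  σ = 0.7230 rad → d_gc = 4605.9 km
Rhumb line: Δψ = +1.1723, q = Δφ/Δψ = 0.4353, d_rh = R√(Δφ²+q²Δλ²) = 4873.6 km
Excess = 4873.6 − 4605.9 = 267.7 ≈ 268 km

268 km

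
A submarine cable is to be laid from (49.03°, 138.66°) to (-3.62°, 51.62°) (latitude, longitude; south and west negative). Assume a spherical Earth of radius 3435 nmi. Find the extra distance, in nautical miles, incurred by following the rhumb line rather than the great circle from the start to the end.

Great circle: cos σ = sin φ₁ sin φ₂ + cos φ₁ cos φ₂ cos Δλ,  σ = 1.5847 rad → d_gc = 5443.4 nmi
Rhumb line: Δψ = -1.0478, q = Δφ/Δψ = 0.8770, d_rh = R√(Δφ²+q²Δλ²) = 5559.2 nmi
Excess = 5559.2 − 5443.4 = 115.8 ≈ 116 nmi

116 nmi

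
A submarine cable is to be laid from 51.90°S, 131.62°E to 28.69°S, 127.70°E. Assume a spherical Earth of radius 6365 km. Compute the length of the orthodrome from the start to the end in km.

2599 km

cos σ = sin φ₁ sin φ₂ + cos φ₁ cos φ₂ cos Δλ
      = sin(-51.90°)sin(-28.69°) + cos(-51.90°)cos(-28.69°)cos(-3.92°) = 0.9178
σ = 23.393° → d = Rσ = 6365·0.40829 = 2599 km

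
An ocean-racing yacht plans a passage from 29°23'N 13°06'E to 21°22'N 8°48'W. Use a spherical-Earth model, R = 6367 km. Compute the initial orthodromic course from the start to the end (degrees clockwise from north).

253.0°

θ = atan2( sin Δλ·cos φ₂ ,  cos φ₁ sin φ₂ − sin φ₁ cos φ₂ cos Δλ )
  = atan2(-0.3474, -0.1065) = 252.96°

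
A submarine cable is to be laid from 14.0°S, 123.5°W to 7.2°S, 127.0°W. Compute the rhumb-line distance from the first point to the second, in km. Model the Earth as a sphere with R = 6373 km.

848 km

Δψ = ln[tan(π/4+φ₂/2)/tan(π/4+φ₁/2)] = +0.1208;  Δφ = +0.1187 rad,  Δλ = -0.0611 rad
q = Δφ/Δψ = 0.9823
d = R·√(Δφ² + q²Δλ²) = 6373·0.13299 = 848 km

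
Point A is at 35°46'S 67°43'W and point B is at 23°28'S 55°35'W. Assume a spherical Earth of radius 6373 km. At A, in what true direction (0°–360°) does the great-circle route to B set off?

43.8°

N = sin Δλ·cos φ₂ = +0.1928;  D = cos φ₁ sin φ₂ − sin φ₁ cos φ₂ cos Δλ = +0.2011
initial course = atan2(N, D) = 43.80°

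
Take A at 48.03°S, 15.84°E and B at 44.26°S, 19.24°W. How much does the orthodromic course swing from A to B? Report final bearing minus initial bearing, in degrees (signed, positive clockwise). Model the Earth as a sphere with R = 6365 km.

+25.7°

Initial bearing θ₁ = atan2(sin Δλ cos φ₂, cos φ₁ sin φ₂ − sin φ₁ cos φ₂ cos Δλ) = 265.70°
Final bearing θ₂ = (initial bearing from the destination back to the start) + 180° = 291.39°
Δθ = θ₂ − θ₁ = +25.7°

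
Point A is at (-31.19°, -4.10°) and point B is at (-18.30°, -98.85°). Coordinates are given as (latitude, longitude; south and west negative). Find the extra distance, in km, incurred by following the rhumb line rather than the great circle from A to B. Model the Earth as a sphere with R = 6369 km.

247 km

Great circle: cos σ = sin φ₁ sin φ₂ + cos φ₁ cos φ₂ cos Δλ,  σ = 1.4753 rad → d_gc = 9396.2 km
Rhumb line: Δψ = +0.2485, q = Δφ/Δψ = 0.9054, d_rh = R√(Δφ²+q²Δλ²) = 9643.6 km
Excess = 9643.6 − 9396.2 = 247.4 ≈ 247 km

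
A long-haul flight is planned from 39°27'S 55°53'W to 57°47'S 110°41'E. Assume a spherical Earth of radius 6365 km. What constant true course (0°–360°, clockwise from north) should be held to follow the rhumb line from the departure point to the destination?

99.6°

Δψ = ln[tan(π/4+φ₂/2)/tan(π/4+φ₁/2)] = -0.4916
Δλ = +2.9071 rad (taken the short way round)
course = atan2(Δλ, Δψ) = 99.60°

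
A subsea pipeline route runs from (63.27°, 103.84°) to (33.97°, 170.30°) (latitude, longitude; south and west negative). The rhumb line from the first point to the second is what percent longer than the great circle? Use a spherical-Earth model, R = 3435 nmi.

3.5%

Great circle: σ = 0.8658 rad → d_gc = Rσ = 2974.0 nmi
Rhumb: Δφ = -0.5114, Δλ = +1.1599, Δψ = -0.8062, q = Δφ/Δψ = 0.6343 → d_rh = R√(Δφ²+q²Δλ²) = 3077.9 nmi
Excess = (3077.9 − 2974.0) / 2974.0 = 103.9 / 2974.0 = 3.49% ≈ 3.5%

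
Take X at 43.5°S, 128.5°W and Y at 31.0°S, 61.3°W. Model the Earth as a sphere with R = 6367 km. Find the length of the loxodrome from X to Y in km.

Δψ = ln[tan(π/4+φ₂/2)/tan(π/4+φ₁/2)] = +0.2753;  Δφ = +0.2182 rad,  Δλ = +1.1729 rad
q = Δφ/Δψ = 0.7926
d = R·√(Δφ² + q²Δλ²) = 6367·0.95485 = 6080 km

6080 km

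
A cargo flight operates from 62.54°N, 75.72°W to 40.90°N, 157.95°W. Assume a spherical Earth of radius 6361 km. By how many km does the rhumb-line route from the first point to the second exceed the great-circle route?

Great circle: cos σ = sin φ₁ sin φ₂ + cos φ₁ cos φ₂ cos Δλ,  σ = 0.8917 rad → d_gc = 5672.1 km
Rhumb line: Δψ = -0.6257, q = Δφ/Δψ = 0.6036, d_rh = R√(Δφ²+q²Δλ²) = 6011.7 km
Excess = 6011.7 − 5672.1 = 339.6 ≈ 340 km

340 km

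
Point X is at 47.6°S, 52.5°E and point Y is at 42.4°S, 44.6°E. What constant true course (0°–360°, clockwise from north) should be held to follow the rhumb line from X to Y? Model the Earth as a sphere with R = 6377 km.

Meridional parts: M(φ₁)=-0.9471, M(φ₂)=-0.8186 → ΔM = +0.1285;  Δλ = -0.1379 rad
tan C = Δλ / ΔM = -1.0732 → C = 312.98°

313.0°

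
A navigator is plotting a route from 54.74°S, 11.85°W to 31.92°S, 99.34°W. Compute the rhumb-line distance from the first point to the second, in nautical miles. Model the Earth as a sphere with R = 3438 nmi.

Rhumb course C = atan2(Δλ, Δψ) with Δψ = ln[tan(π/4+φ₂/2)/tan(π/4+φ₁/2)] = +0.5580, Δλ = -1.5270 → C = 290.07°
d = R·|Δφ| / |cos C| = 3438·0.39828 / 0.34321 = 3990 nmi

3990 nmi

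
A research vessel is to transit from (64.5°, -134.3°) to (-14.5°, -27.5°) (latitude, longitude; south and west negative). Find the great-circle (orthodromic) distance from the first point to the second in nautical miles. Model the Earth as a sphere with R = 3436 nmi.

Haversine: a = sin²(Δφ/2)+cos φ₁ cos φ₂ sin²(Δλ/2) = 0.67323;  σ = 2·atan2(√a,√(1−a))
σ = 110.271° → d = Rσ = 3436·1.92459 = 6613 nmi

6613 nmi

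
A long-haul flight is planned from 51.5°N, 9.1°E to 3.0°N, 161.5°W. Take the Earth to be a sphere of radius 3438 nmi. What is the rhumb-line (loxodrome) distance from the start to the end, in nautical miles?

9144 nmi

Δψ = ln[tan(π/4+φ₂/2)/tan(π/4+φ₁/2)] = -0.9997;  Δφ = -0.8465 rad,  Δλ = -2.9775 rad
q = Δφ/Δψ = 0.8468
d = R·√(Δφ² + q²Δλ²) = 3438·2.65954 = 9144 nmi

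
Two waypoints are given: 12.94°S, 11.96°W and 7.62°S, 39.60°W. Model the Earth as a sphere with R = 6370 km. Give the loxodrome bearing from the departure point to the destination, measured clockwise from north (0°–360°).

Meridional parts: M(φ₁)=-0.2278, M(φ₂)=-0.1334 → ΔM = +0.0944;  Δλ = -0.4824 rad
tan C = Δλ / ΔM = -5.1101 → C = 281.07°

281.1°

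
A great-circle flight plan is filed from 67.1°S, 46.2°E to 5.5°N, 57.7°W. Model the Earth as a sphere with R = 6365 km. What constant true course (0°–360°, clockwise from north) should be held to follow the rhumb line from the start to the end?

313.0°

Δψ = ln[tan(π/4+φ₂/2)/tan(π/4+φ₁/2)] = +1.6929
Δλ = -1.8134 rad (taken the short way round)
course = atan2(Δλ, Δψ) = 313.03°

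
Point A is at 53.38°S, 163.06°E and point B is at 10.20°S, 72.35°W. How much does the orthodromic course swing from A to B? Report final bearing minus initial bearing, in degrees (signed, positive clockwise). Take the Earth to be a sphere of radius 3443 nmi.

Initial bearing θ₁ = atan2(sin Δλ cos φ₂, cos φ₁ sin φ₂ − sin φ₁ cos φ₂ cos Δλ) = 124.37°
Final bearing θ₂ = (initial bearing from the destination back to the start) + 180° = 30.02°
Δθ = θ₂ − θ₁ = -94.3°

-94.3°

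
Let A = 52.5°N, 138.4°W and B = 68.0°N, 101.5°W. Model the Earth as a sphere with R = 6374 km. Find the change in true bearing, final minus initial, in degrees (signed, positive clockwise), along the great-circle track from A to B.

+32.6°

Initial bearing θ₁ = atan2(sin Δλ cos φ₂, cos φ₁ sin φ₂ − sin φ₁ cos φ₂ cos Δλ) = 34.54°
Final bearing θ₂ = (initial bearing from the destination back to the start) + 180° = 67.13°
Δθ = θ₂ − θ₁ = +32.6°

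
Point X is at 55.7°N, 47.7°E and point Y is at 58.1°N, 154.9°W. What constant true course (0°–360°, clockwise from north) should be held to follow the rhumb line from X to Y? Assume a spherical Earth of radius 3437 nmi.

88.4°

Δψ = ln[tan(π/4+φ₂/2)/tan(π/4+φ₁/2)] = +0.0767
Δλ = +2.7471 rad (taken the short way round)
course = atan2(Δλ, Δψ) = 88.40°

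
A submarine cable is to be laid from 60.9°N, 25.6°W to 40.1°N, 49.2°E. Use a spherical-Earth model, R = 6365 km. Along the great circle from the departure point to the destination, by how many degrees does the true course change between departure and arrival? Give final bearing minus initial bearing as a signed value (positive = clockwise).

+61.9°

At departure: θ₁ = atan2(sin Δλ cos φ₂, cos φ₁ sin φ₂ − sin φ₁ cos φ₂ cos Δλ) = 79.41°
At arrival: θ₂ = atan2(sin Δλ cos φ₁, −cos φ₂ sin φ₁ + sin φ₂ cos φ₁ cos Δλ) = 141.32°
Δθ = θ₂ − θ₁ = +61.9°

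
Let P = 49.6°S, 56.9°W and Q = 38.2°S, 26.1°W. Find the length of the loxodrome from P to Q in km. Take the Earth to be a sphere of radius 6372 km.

2764 km

Δψ = ln[tan(π/4+φ₂/2)/tan(π/4+φ₁/2)] = +0.2774;  Δφ = +0.1990 rad,  Δλ = +0.5376 rad
q = Δφ/Δψ = 0.7171
d = R·√(Δφ² + q²Δλ²) = 6372·0.43383 = 2764 km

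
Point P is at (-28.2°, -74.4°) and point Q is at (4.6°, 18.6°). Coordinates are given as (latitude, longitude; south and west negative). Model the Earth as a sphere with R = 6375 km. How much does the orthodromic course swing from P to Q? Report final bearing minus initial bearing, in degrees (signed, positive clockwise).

-25.3°

At departure: θ₁ = atan2(sin Δλ cos φ₂, cos φ₁ sin φ₂ − sin φ₁ cos φ₂ cos Δλ) = 87.35°
At arrival: θ₂ = atan2(sin Δλ cos φ₁, −cos φ₂ sin φ₁ + sin φ₂ cos φ₁ cos Δλ) = 62.03°
Δθ = θ₂ − θ₁ = -25.3°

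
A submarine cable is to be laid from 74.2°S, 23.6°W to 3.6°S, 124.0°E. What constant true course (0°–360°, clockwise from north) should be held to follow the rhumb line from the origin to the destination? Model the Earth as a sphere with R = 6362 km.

Δψ = ln[tan(π/4+φ₂/2)/tan(π/4+φ₁/2)] = +1.9121
Δλ = +2.5761 rad (taken the short way round)
course = atan2(Δλ, Δψ) = 53.42°

53.4°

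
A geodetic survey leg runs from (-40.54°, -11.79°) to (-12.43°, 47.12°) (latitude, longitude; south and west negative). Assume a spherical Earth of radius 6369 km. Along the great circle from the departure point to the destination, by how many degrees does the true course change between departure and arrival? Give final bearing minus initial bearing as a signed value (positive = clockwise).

-29.1°

Initial bearing θ₁ = atan2(sin Δλ cos φ₂, cos φ₁ sin φ₂ − sin φ₁ cos φ₂ cos Δλ) = 78.89°
Final bearing θ₂ = (initial bearing from the destination back to the start) + 180° = 49.78°
Δθ = θ₂ − θ₁ = -29.1°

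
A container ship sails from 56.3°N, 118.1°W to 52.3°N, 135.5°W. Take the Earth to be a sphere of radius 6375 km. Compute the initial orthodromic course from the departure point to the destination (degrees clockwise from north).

255.7°

N = sin Δλ·cos φ₂ = -0.1829;  D = cos φ₁ sin φ₂ − sin φ₁ cos φ₂ cos Δλ = -0.0465
initial course = atan2(N, D) = 255.74°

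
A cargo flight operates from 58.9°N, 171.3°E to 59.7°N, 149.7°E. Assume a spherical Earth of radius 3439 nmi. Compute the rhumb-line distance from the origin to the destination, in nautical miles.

Rhumb course C = atan2(Δλ, Δψ) with Δψ = ln[tan(π/4+φ₂/2)/tan(π/4+φ₁/2)] = +0.0274, Δλ = -0.3770 → C = 274.15°
d = R·|Δφ| / |cos C| = 3439·0.01396 / 0.07236 = 664 nmi

664 nmi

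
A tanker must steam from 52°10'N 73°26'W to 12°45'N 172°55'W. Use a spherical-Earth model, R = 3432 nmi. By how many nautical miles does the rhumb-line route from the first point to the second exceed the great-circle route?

Great circle: cos σ = sin φ₁ sin φ₂ + cos φ₁ cos φ₂ cos Δλ,  σ = 1.4950 rad → d_gc = 5130.8 nmi
Rhumb line: Δψ = -0.8465, q = Δφ/Δψ = 0.8127, d_rh = R√(Δφ²+q²Δλ²) = 5387.8 nmi
Excess = 5387.8 − 5130.8 = 257.0 ≈ 257 nmi

257 nmi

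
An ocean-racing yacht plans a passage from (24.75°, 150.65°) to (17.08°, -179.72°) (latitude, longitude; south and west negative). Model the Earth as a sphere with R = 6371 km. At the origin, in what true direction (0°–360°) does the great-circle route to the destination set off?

θ = atan2( sin Δλ·cos φ₂ ,  cos φ₁ sin φ₂ − sin φ₁ cos φ₂ cos Δλ )
  = atan2(+0.4726, -0.0811) = 99.74°

99.7°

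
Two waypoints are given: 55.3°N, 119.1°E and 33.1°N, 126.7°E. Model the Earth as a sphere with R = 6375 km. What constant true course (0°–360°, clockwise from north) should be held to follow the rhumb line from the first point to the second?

Meridional parts: M(φ₁)=+1.1634, M(φ₂)=+0.6128 → ΔM = -0.5506;  Δλ = +0.1326 rad
tan C = Δλ / ΔM = -0.2409 → C = 166.45°

166.5°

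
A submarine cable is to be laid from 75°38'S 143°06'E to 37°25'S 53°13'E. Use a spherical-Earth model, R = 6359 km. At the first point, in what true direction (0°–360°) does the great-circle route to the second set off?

259.4°

N = sin Δλ·cos φ₂ = -0.7942;  D = cos φ₁ sin φ₂ − sin φ₁ cos φ₂ cos Δλ = -0.1492
initial course = atan2(N, D) = 259.36°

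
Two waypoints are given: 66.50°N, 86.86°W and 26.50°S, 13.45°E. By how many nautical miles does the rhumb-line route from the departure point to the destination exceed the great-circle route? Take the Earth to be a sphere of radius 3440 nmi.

244 nmi

Great circle: cos σ = sin φ₁ sin φ₂ + cos φ₁ cos φ₂ cos Δλ,  σ = 2.0636 rad → d_gc = 7098.6 nmi
Rhumb line: Δψ = -2.0502, q = Δφ/Δψ = 0.7917, d_rh = R√(Δφ²+q²Δλ²) = 7342.5 nmi
Excess = 7342.5 − 7098.6 = 243.9 ≈ 244 nmi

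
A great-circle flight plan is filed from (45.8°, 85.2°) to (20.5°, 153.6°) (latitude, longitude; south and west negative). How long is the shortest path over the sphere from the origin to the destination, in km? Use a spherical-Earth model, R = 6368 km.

cos σ = sin φ₁ sin φ₂ + cos φ₁ cos φ₂ cos Δλ
      = sin(45.80°)sin(20.50°) + cos(45.80°)cos(20.50°)cos(68.40°) = 0.4915
σ = 60.564° → d = Rσ = 6368·1.05703 = 6731 km

6731 km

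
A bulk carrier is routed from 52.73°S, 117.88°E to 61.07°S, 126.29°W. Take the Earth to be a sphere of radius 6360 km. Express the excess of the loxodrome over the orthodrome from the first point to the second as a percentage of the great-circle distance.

Great circle: σ = 0.9657 rad → d_gc = Rσ = 6141.8 km
Rhumb: Δφ = -0.1456, Δλ = +2.0216, Δψ = -0.2679, q = Δφ/Δψ = 0.5433 → d_rh = R√(Δφ²+q²Δλ²) = 7047.0 km
Excess = (7047.0 − 6141.8) / 6141.8 = 905.2 / 6141.8 = 14.74% ≈ 14.7%

14.7%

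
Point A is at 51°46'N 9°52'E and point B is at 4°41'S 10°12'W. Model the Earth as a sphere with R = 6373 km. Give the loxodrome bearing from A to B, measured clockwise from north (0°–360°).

Δψ = ln[tan(π/4+φ₂/2)/tan(π/4+φ₁/2)] = -1.1414
Δλ = -0.3502 rad (taken the short way round)
course = atan2(Δλ, Δψ) = 197.06°

197.1°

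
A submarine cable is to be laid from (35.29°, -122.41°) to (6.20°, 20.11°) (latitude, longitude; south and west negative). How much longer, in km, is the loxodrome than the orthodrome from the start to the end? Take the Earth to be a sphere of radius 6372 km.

1005 km

Great circle: cos σ = sin φ₁ sin φ₂ + cos φ₁ cos φ₂ cos Δλ,  σ = 2.1914 rad → d_gc = 13963.8 km
Rhumb line: Δψ = -0.5506, q = Δφ/Δψ = 0.9221, d_rh = R√(Δφ²+q²Δλ²) = 14969.2 km
Excess = 14969.2 − 13963.8 = 1005.4 ≈ 1005 km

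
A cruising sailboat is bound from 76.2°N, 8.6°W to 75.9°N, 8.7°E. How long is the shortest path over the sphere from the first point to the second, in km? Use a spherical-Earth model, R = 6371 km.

cos σ = sin φ₁ sin φ₂ + cos φ₁ cos φ₂ cos Δλ
      = sin(76.20°)sin(75.90°) + cos(76.20°)cos(75.90°)cos(17.30°) = 0.9974
σ = 4.166° → d = Rσ = 6371·0.07272 = 463 km

463 km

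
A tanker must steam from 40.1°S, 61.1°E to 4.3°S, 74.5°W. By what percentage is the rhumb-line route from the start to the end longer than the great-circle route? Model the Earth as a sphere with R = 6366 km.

Great circle: σ = 2.0906 rad → d_gc = Rσ = 13308.6 km
Rhumb: Δφ = +0.6248, Δλ = -2.3667, Δψ = +0.6901, q = Δφ/Δψ = 0.9055 → d_rh = R√(Δφ²+q²Δλ²) = 14209.8 km
Excess = (14209.8 − 13308.6) / 13308.6 = 901.2 / 13308.6 = 6.77% ≈ 6.8%

6.8%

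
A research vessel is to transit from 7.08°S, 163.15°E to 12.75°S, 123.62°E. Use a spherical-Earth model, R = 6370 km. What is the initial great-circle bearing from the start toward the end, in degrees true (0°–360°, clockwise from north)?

θ = atan2( sin Δλ·cos φ₂ ,  cos φ₁ sin φ₂ − sin φ₁ cos φ₂ cos Δλ )
  = atan2(-0.6208, -0.1263) = 258.50°

258.5°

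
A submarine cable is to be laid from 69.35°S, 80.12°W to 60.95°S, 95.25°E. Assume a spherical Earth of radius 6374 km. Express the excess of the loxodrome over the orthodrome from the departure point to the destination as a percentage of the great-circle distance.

48.0%

Great circle: σ = 0.8667 rad → d_gc = Rσ = 5524.3 km
Rhumb: Δφ = +0.1466, Δλ = +3.0608, Δψ = +0.3521, q = Δφ/Δψ = 0.4163 → d_rh = R√(Δφ²+q²Δλ²) = 8175.9 km
Excess = (8175.9 − 5524.3) / 5524.3 = 2651.6 / 5524.3 = 48.00% ≈ 48.0%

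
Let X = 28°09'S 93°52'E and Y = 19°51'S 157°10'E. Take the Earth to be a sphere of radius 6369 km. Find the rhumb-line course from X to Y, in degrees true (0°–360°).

Δψ = ln[tan(π/4+φ₂/2)/tan(π/4+φ₁/2)] = +0.1588
Δλ = +1.1048 rad (taken the short way round)
course = atan2(Δλ, Δψ) = 81.82°

81.8°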